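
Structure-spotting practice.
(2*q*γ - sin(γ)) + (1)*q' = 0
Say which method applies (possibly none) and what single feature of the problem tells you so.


Diagnosis: a linear integrating factor — linear in the unknown with genuine forcing: multiply through by the exponential of the integrated coefficient and the left side closes into one derivative.


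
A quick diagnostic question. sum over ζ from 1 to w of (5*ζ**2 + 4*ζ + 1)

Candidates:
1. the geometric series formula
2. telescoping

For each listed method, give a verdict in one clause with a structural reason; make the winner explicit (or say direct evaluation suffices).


Verdict: no special technique — the sum is polynomial through and through; closed forms for each power of ζ finish it directly.
- the geometric series formula — no single multiplier carries one term to the next throughout the sum.
- telescoping — writing out consecutive terms as given produces no pairwise cancellation.


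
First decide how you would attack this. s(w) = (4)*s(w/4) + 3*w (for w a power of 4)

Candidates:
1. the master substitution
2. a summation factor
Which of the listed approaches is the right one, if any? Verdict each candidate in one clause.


Verdict: the master substitution — the argument w/4 divides the index by 4; the standard w = 4^m substitution converts it to a constant-shift recurrence.
- the master substitution — applicable, and directly so.
- a summation factor: a divided-index call is outside the fixed-shift first-order family a summation factor normalizes.


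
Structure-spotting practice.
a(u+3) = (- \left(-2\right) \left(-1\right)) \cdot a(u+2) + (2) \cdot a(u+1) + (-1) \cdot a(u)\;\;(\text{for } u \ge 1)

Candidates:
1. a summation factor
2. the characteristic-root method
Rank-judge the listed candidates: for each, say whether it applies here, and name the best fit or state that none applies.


Diagnosis: the characteristic-root method — every coefficient is a fixed number and the forcing is zero — substitute r^u and read off the root equation.
- a summation factor: the recurrence reaches back more than one step, outside the first-order family a summation factor normalizes.
- the characteristic-root method — applies; the problem has the shape this method handles.


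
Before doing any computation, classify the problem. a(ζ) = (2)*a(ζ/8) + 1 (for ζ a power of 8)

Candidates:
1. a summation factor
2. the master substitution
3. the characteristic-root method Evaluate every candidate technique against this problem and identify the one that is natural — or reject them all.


Technique: the master substitution — the call at ζ/8 makes this multiplicative recursion; the master-style substitution converts it to additive.
- a summation factor — a divided-index call is outside the fixed-shift first-order family a summation factor normalizes.
- the master substitution: a fit — the right tool for this form.
- the characteristic-root method — a divided-index call is not the fixed-shift linear shape that characteristic roots solve.


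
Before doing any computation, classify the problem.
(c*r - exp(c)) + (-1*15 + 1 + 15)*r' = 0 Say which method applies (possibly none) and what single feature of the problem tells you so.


Method: a linear integrating factor — linear in the unknown with genuine forcing: multiply through by the exponential of the integrated coefficient and the left side closes into one derivative.


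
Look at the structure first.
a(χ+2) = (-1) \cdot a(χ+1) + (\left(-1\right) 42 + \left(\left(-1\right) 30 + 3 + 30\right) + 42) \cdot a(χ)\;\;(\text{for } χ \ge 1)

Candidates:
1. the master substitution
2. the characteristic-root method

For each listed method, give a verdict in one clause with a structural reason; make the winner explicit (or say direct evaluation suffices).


Best approach: the characteristic-root method — shift-invariance with fixed coefficients calls for exponential trials; the characteristic polynomial finds every r^χ.
- the master substitution: there is no divide-the-index recursive argument.
- the characteristic-root method: applies; the problem has the shape this method handles.


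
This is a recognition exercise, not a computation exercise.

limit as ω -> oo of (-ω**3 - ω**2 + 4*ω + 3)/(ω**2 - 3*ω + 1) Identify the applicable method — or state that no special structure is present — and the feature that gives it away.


Best approach: dominant-term comparison — growth-rate triage: the leading powers of ω decide the limit, everything else is noise. As a single quotient, the ∞/∞ shape would yield to repeated differentiation as well — the growth comparison gets there in one look.


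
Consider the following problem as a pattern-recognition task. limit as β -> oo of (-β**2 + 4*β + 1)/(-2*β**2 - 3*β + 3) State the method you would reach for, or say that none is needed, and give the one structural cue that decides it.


Verdict: dominant-term comparison — as β grows, only the highest-degree terms matter — compare leading terms and read the limit off. Differentiating the expression as a single quotient would eventually settle it as well; matching dominant growth settles it immediately.


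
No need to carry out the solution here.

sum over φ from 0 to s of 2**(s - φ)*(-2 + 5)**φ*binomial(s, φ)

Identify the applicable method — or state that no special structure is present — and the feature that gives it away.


Best approach: the binomial theorem — binomial coefficients against complementary powers of (-2 + 5) and 2: recognize the binomial expansion and resum.


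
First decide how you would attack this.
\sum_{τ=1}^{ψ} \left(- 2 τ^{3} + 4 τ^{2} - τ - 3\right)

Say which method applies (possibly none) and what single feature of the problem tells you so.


Best approach: no special technique — with only polynomial terms in τ present, the classical sum-of-powers identities are all you need.


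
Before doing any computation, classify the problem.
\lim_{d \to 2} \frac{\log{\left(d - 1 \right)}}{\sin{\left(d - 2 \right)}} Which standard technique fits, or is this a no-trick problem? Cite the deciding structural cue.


Best approach: l'Hôpital's rule (0/0) — the 0/0 form at 2 is the signature situation for l'Hôpital's rule. A first-order expansion at the point is an equally standard path; the rule packages it.


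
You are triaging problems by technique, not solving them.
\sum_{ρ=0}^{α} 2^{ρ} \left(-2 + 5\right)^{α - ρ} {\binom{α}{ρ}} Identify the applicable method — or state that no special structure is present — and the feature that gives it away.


Technique: the binomial theorem — the binomial coefficients weight matched powers of 2 and (-2 + 5), which is exactly the expansion of a binomial power.


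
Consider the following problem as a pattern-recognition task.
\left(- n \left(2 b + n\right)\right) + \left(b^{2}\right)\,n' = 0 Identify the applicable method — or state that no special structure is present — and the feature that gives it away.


Verdict: the homogeneous substitution — solved for the derivative, the right side is unchanged under scaling b and n together — it depends only on the ratio n/b, so substitute a single ratio variable. This doubles as a Bernoulli equation in the unknown as written; the homogeneous route needs no setup at all.


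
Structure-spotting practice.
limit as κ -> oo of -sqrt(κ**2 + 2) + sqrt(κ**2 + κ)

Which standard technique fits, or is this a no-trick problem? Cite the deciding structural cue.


Technique: conjugate multiplication — two divergent pieces with a minus sign between them and a radical in the mix: rationalize sqrt(κ**2 + κ) - sqrt(κ**2 + 2) before any limit law applies.


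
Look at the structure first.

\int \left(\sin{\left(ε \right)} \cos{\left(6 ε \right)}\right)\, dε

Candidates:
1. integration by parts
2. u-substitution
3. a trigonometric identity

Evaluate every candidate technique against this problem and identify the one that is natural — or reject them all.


Method: a trigonometric identity — two sinusoids at different rates multiply in \sin{\left(ε \right)} \cos{\left(6 ε \right)}; the product-to-sum identity uncouples them.
- integration by parts — not the fit here: there is no polynomial factor to ladder down — parts can still close the trigonometric product by recursion, though the identity rewrite is the direct route.
- u-substitution: no subexpression of the integrand serves as a whole-integral substitution inner — individual terms may offer their own, but none carries its derivative as a factor of the full integrand; a working change of variable would have to be constructed from outside the expression.
- a trigonometric identity: a fit — the right tool for this form.


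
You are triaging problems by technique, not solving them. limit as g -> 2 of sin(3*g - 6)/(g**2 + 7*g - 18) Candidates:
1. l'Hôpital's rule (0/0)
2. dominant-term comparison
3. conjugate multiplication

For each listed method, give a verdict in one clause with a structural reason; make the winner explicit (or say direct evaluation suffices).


Technique: l'Hôpital's rule (0/0) — plug in 2: top and bottom both hit zero, so differentiate each and retry. A local series expansion at the point resolves it as well; the rule is the packaged version of that step.
- l'Hôpital's rule (0/0): applies; the problem has the shape this method handles.
- dominant-term comparison — no dominant power emerges to decide the limit by degree comparison.
- conjugate multiplication — no difference of divergent radicals appears, so rationalizing has nothing to cancel.


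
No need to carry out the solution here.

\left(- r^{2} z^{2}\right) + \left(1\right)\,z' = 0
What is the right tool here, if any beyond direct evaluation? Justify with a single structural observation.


Technique: separation of variables — separating collects all z-dependence with the derivative and leaves all r-dependence opposite: variables separate.


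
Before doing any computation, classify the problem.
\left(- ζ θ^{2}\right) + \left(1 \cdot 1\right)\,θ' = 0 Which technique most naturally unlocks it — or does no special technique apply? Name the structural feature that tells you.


Method: separation of variables — separating collects all θ-dependence with the derivative and leaves all ζ-dependence opposite: variables separate.


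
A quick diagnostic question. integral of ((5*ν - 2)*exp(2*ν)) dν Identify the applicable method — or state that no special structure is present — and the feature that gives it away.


Diagnosis: integration by parts — 5*ν - 2 dies after finitely many derivatives while exp(2*ν) cycles under integration — the tabular/parts setup.


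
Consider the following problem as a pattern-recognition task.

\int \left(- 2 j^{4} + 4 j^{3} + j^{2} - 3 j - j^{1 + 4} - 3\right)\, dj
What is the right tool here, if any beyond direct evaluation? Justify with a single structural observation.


Best approach: no special technique — scan for structure and find none: constant multiples of powers of j, integrate directly.


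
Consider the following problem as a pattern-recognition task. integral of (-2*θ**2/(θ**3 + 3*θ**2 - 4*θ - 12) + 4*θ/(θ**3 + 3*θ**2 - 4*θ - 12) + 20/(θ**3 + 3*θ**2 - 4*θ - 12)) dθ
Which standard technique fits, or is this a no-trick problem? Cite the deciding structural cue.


Method: partial fractions — the bottom, θ**3 + 3*θ**2 - 4*θ - 12, comes apart into simple factors, and a proper rational function over split factors decomposes.


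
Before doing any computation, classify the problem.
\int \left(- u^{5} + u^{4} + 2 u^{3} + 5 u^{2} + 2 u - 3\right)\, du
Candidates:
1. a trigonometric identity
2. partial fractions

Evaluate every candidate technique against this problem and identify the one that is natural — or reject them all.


Best approach: no special technique — the integrand is a sum of constant multiples of powers of u — integrate term by term.
- a trigonometric identity: there is no trigonometric structure at all — the integrand carries no sine or cosine to rewrite.
- partial fractions — there is no rational-function structure to decompose.


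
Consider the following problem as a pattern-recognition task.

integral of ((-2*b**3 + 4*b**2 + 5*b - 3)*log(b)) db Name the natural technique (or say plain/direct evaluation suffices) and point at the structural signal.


Diagnosis: integration by parts — logs resist antidifferentiation but differentiate beautifully; pair log(b) with the polynomial -2*b**3 + 4*b**2 + 5*b - 3 via parts.


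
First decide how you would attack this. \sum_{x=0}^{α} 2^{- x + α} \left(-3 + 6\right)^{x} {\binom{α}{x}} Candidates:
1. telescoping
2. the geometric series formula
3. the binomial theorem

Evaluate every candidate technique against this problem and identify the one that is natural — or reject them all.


Technique: the binomial theorem — the summand is term x of a binomial expansion in (-3 + 6) and 2; the whole sum is a single power.
- telescoping — the terms as presented offer no neighboring cancellation — a telescoping rewrite may exist, but the displayed structure does not hand one over.
- the geometric series formula: no single multiplier carries one term to the next throughout the sum.
- the binomial theorem — a fit — the right tool for this form.


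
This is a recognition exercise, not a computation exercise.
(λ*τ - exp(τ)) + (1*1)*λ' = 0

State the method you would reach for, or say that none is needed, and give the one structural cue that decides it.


Method: a linear integrating factor — first power of λ, nonzero forcing: the integrating-factor recipe applies verbatim with p = τ.


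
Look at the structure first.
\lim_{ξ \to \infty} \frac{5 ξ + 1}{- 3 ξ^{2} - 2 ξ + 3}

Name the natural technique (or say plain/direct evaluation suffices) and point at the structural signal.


Verdict: dominant-term comparison — divide by the highest power of ξ present: lower-order terms vanish and the dominant ratio remains. As a single quotient, the ∞/∞ shape would yield to repeated differentiation as well — the growth comparison gets there in one look.


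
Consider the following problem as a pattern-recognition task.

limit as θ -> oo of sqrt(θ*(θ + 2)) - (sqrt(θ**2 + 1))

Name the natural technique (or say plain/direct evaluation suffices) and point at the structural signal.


Technique: conjugate multiplication — both pieces blow up but their difference is finite; the conjugate trick rationalizes sqrt(θ*(θ + 2)) - sqrt(θ**2 + 1).


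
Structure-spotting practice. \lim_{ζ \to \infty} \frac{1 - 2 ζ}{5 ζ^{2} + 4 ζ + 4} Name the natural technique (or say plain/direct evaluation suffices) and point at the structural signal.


Best approach: dominant-term comparison — at large ζ only the top-degree terms survive; compare the leading terms and the limit falls out. As a single quotient, the ∞/∞ shape would yield to repeated differentiation as well — the growth comparison gets there in one look.


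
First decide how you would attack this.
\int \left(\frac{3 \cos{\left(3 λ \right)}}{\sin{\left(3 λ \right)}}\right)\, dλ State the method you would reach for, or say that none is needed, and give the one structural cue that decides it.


Method: u-substitution — read it as f(\sin{\left(3 λ \right)}) times a constant multiple of d(\sin{\left(3 λ \right)}): one substitution, u = \sin{\left(3 λ \right)}, finishes it.


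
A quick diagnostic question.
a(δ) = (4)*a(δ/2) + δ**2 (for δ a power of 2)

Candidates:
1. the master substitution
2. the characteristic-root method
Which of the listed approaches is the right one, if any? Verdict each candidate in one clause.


Technique: the master substitution — the argument δ/2 divides the index by 2; the standard δ = 2^m substitution converts it to a constant-shift recurrence.
- the master substitution — applies; the problem has the shape this method handles.
- the characteristic-root method — a divided-index call is not the fixed-shift linear shape that characteristic roots solve.


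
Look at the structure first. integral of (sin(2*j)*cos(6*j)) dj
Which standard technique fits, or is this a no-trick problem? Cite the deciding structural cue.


Method: a trigonometric identity — sin(2*j)*cos(6*j) is a beat pattern — rewrite the product as a sum of single-frequency waves before integrating.


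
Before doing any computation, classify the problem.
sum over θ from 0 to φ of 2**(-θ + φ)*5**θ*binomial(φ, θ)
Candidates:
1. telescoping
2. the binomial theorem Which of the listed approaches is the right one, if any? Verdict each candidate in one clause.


Diagnosis: the binomial theorem — the binomial coefficients weight matched powers of 5 and 2, which is exactly the expansion of a binomial power.
- telescoping — as presented, consecutive terms share no shifted copy to cancel against — no rewrite is on display to change that.
- the binomial theorem — yes, a natural case for it.


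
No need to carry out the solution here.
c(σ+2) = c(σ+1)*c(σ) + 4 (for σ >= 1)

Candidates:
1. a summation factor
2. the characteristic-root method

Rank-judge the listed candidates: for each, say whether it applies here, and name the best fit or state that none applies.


Method: no special technique — nonlinear feedback in the recursion rules out every root- or factor-based technique.
- a summation factor: no summation factor applies — the rule is not linear in the sequence values.
- the characteristic-root method — the recursion is nonlinear in the sequence values, so no linear-modes ansatz applies.


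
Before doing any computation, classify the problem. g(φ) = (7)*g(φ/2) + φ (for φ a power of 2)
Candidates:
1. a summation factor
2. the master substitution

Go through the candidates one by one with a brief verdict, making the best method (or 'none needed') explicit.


Technique: the master substitution — the argument contracts 2-fold per step: reindex φ exponentially and solve the linear recurrence in the new index.
- a summation factor — the recursion divides its index rather than shifting it — there is no previous-term chain for a summation factor to telescope.
- the master substitution: a fit — the right tool for this form.


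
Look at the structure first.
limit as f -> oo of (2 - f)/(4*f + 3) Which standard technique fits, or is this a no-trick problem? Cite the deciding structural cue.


Technique: dominant-term comparison — divide through by the highest power of f; every lower-order term dies and the dominant terms decide the limit. Viewed as a single quotient this is an ∞/∞ form — an at-infinity application of l'Hôpital's rule would also resolve it; comparing leading growth reads the answer without differentiating.


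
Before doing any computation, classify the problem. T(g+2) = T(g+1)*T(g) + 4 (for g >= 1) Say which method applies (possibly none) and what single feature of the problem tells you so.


Method: no special technique — the recurrence is nonlinear in the sequence values; study it directly, no linear machinery applies.


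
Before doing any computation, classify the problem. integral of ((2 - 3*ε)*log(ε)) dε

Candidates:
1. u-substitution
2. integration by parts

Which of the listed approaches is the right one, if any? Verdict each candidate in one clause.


Method: integration by parts — one parts step with u = log(ε) trades the logarithm for an algebraic integrand.
- u-substitution — no subexpression of the integrand pairs with its own derivative as a factor — individual terms may offer their own substitutions, but any change of variable covering the whole integral would have to be constructed from outside the expression.
- integration by parts — yes — fits the structure here.


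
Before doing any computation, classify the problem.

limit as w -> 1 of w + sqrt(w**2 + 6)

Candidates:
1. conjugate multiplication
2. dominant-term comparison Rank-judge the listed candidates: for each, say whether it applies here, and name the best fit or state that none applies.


Method: no special technique — nothing blocks direct substitution at 1: plug in and finish.
- conjugate multiplication: there are no radicals in tension whose conjugate would simplify matters.
- dominant-term comparison: no dominant power emerges to decide the limit by degree comparison.


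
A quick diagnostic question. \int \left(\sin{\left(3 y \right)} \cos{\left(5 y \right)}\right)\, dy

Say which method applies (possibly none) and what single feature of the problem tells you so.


Technique: a trigonometric identity — two sinusoids at different rates multiply in \sin{\left(3 y \right)} \cos{\left(5 y \right)}; the product-to-sum identity uncouples them.


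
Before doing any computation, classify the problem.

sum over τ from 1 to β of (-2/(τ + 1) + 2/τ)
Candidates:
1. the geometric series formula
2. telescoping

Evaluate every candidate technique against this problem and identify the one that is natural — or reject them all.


Technique: telescoping — the summand is built as 2/τ minus its own successor — adjacent terms annihilate down the line.
- the geometric series formula — no single multiplier carries one term to the next throughout the sum.
- telescoping: applicable, and directly so.


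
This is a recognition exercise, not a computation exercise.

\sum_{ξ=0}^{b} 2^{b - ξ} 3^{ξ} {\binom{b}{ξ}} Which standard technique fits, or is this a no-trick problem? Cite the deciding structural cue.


Verdict: the binomial theorem — the binomial coefficients weight matched powers of 3 and 2, which is exactly the expansion of a binomial power.


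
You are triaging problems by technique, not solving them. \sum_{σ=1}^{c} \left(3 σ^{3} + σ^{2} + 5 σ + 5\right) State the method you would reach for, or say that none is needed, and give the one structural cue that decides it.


Best approach: no special technique — Faulhaber territory: sum each constant-multiple power of σ with its closed-form formula, no trick required.


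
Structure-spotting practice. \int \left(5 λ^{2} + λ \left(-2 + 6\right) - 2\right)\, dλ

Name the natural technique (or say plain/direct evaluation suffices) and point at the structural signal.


Technique: no special technique — nothing composite, nothing rational, nothing trigonometric — each constant-multiple power of λ integrates by the power rule alone.


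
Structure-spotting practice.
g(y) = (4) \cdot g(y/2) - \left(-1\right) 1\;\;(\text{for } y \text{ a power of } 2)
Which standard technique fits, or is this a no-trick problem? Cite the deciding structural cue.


Method: the master substitution — treat m = log base 2 of y as the new clock: one recursion step advances m by one while y scales by 2.


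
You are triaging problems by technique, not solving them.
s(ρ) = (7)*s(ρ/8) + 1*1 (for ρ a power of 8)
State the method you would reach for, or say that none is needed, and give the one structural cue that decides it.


Verdict: the master substitution — the index is divided (ρ/8), not shifted — substitute ρ = 8^m to straighten it into a shift recurrence.


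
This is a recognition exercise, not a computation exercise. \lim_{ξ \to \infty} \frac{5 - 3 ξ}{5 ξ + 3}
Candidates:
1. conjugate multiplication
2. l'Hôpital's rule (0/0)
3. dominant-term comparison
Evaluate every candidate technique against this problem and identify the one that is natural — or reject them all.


Diagnosis: dominant-term comparison — divide through by the highest power of ξ; every lower-order term dies and the dominant terms decide the limit.
- conjugate multiplication: no divergent radical difference is present for a conjugate pair to cancel.
- l'Hôpital's rule (0/0): as a single quotient the expression runs to ∞/∞ at the limit point — an at-infinity form of the rule would apply, though the leading-growth comparison is the direct reading.
- dominant-term comparison — a fit — the right tool for this form.


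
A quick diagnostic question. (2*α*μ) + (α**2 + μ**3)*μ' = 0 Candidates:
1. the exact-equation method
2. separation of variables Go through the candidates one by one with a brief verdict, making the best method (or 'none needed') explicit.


Verdict: the exact-equation method — the compatibility test passes: the μ-derivative of 2*α*μ matches the α-derivative of α**2 + μ**3, so integrate a potential.
- the exact-equation method — applicable, and directly so.
- separation of variables — no algebra isolates the independent variable on one side and the unknown on the other.


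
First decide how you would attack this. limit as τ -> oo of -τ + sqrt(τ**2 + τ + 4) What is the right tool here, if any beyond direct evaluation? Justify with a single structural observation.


Best approach: conjugate multiplication — two divergent pieces with a minus sign between them and a radical in the mix: rationalize sqrt(τ**2 + τ + 4) - τ before any limit law applies.


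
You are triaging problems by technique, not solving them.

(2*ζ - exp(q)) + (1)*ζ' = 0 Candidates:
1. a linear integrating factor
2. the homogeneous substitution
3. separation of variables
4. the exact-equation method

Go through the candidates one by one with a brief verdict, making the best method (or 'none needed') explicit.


Verdict: a linear integrating factor — linear in the unknown with genuine forcing: multiply through by the exponential of the integrated coefficient and the left side closes into one derivative.
- a linear integrating factor: applicable, and directly so.
- the homogeneous substitution: rescaling both variables together changes the slope, so no ratio substitution collapses it.
- separation of variables: no algebra isolates the independent variable on one side and the unknown on the other.
- the exact-equation method: the mixed-partials test fails on this split — it is not an exact differential as presented.


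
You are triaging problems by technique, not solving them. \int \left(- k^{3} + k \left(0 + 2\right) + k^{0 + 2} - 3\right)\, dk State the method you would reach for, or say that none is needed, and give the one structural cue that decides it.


Verdict: no special technique — every term is a constant multiple of a power of k; term-wise power-rule integration needs no preliminary transformation.


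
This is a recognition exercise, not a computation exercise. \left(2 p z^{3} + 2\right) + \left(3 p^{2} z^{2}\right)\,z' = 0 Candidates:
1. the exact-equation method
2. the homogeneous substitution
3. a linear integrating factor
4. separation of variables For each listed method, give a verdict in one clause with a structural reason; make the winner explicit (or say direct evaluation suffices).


Technique: the exact-equation method — equality of cross partials is the green light — assemble the potential function term by term.
- the exact-equation method: yes — fits the structure here.
- the homogeneous substitution: solved for the derivative, the right side changes under joint scaling of the two variables.
- a linear integrating factor: the unknown enters nonlinearly (through a power, a denominator, or a transcendental function), which the linear integrating-factor recipe cannot absorb as-is — any repair would come from a preliminary substitution, not the factor.
- separation of variables — no algebra isolates the independent variable on one side and the unknown on the other.


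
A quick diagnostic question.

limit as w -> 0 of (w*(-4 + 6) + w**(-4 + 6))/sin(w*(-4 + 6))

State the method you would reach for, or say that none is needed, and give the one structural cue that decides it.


Diagnosis: l'Hôpital's rule (0/0) — the 0/0 form at 0 is the signature situation for l'Hôpital's rule. The standard small-argument limits would also carry it; the rule is the systematic route.


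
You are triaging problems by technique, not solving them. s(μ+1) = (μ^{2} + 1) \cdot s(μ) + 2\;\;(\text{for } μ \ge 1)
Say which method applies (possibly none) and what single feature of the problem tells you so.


Diagnosis: a summation factor — one step of memory with a weight μ^{2} + 1 that changes as the index grows — the summation-factor construction is built for this.


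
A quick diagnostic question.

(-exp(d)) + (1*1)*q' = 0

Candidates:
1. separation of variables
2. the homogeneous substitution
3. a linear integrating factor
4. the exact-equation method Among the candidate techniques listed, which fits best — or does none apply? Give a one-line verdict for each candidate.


Diagnosis: no special technique — with q absent the equation is not coupled at all: direct integration in d.
- separation of variables — any separation here is vacuous (nothing depends on the unknown); direct integration is the honest label.
- the homogeneous substitution — the slope does not depend on the ratio of the variables alone.
- a linear integrating factor: with the unknown absent the integrating factor is a formality; direct integration is the working structure.
- the exact-equation method — the unknown never enters the equation — exactness holds emptily, with nothing for the method to add.


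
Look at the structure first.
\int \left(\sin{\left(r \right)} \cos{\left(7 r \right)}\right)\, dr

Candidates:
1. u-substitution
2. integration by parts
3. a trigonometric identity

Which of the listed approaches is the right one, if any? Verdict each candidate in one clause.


Verdict: a trigonometric identity — the identity turns \sin{\left(r \right)} \cos{\left(7 r \right)} into two lone cosines/sines, each trivially integrable.
- u-substitution — no subexpression of the integrand pairs with its own derivative as a factor — individual terms may offer their own substitutions, but any change of variable covering the whole integral would have to be constructed from outside the expression.
- integration by parts: not the fit here: there is no polynomial factor to ladder down — parts can still close the trigonometric product by recursion, though the identity rewrite is the direct route.
- a trigonometric identity: applicable, and directly so.


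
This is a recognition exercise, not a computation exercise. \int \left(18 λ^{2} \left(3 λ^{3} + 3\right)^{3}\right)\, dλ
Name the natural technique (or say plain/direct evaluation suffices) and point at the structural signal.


Diagnosis: u-substitution — gathered as a product, the integrand carries the factor 18 λ^{2} — up to a constant, the derivative of the inner expression 3 λ^{3} + 3 — so u = 3 λ^{3} + 3 collapses the integral. Nothing stops a full expansion here — the substitution simply spares the algebra.


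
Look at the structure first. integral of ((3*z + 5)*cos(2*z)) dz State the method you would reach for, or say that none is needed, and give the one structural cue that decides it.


Method: integration by parts — a polynomial 3*z + 5 against the kernel cos(2*z) is the signature bounded-ladder case for integration by parts.


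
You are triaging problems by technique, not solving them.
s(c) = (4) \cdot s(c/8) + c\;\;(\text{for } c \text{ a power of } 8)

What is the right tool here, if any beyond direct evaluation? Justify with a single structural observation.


Technique: the master substitution — the argument shrinks by the factor 8, so measure the index on a logarithmic scale and the recursion becomes a shift.


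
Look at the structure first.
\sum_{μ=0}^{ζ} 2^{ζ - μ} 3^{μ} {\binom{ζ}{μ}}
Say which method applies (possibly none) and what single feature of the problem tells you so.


Method: the binomial theorem — binomial coefficients against complementary powers of 3 and 2: recognize the binomial expansion and resum.


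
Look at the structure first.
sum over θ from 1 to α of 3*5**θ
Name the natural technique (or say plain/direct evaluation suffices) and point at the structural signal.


Verdict: the geometric series formula — check a ratio of consecutive terms: it is 5, independent of the index, so the geometric formula closes the sum.


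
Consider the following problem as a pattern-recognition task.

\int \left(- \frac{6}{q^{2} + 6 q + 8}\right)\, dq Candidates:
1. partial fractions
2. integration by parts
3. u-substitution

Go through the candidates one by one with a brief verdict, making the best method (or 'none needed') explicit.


Method: partial fractions — the integrand is a proper rational function and its denominator q^{2} + 6 q + 8 factors into distinct pieces, so it splits into simple fractions.
- partial fractions — applies; the problem has the shape this method handles.
- integration by parts — the nonconstant-polynomial-times-standard-kernel pattern (an exp, sine, cosine, or logarithm partner) is absent.
- u-substitution — no subexpression of the integrand pairs with its own derivative as a factor — individual terms may offer their own substitutions, but any change of variable covering the whole integral would have to be constructed from outside the expression.


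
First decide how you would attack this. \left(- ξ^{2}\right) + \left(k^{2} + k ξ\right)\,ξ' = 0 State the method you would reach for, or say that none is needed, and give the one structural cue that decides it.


Technique: the homogeneous substitution — solved for the derivative, the right side is unchanged under scaling k and ξ together — it depends only on the ratio ξ/k, so substitute a single ratio variable. This can also be massaged into Bernoulli form (the roles of the variables may need exchanging); the homogeneous substitution avoids that setup.


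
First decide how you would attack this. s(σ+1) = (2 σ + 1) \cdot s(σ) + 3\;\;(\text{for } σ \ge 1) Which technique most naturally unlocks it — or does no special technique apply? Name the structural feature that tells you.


Technique: a summation factor — normalize by the running product of 2 σ + 1: the left side becomes a difference, and differences sum.


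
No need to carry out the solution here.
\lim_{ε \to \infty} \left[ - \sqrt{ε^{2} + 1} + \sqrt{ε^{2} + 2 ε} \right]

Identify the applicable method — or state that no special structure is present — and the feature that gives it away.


Verdict: conjugate multiplication — divergence minus divergence hides a finite answer — expose it by pairing \sqrt{ε^{2} + 2 ε} - \sqrt{ε^{2} + 1} with its conjugate.


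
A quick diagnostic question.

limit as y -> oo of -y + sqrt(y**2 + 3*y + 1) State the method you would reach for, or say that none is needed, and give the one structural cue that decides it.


Diagnosis: conjugate multiplication — an infinity-minus-infinity difference with a surviving radical — multiply by the conjugate to cancel the divergence.


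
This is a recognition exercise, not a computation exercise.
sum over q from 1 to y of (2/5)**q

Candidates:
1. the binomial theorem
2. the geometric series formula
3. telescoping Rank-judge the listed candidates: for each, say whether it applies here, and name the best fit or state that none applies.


Diagnosis: the geometric series formula — consecutive terms stand in a fixed index-free ratio — the geometric sum formula closes it.
- the binomial theorem — the terms lack the binomial-coefficient-weighted complementary-power pattern of an expansion.
- the geometric series formula — applicable, and directly so.
- telescoping — in the displayed form, no term reappears at a neighboring index to cancel against.


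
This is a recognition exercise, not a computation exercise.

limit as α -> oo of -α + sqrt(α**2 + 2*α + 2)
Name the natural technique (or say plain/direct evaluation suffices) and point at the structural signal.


Verdict: conjugate multiplication — an infinity-minus-infinity difference with a surviving radical — multiply by the conjugate to cancel the divergence.


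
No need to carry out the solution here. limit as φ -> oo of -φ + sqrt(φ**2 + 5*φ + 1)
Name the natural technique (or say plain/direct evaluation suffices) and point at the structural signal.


Verdict: conjugate multiplication — the ∞ − ∞ radical form is the exact trigger for the conjugate maneuver.


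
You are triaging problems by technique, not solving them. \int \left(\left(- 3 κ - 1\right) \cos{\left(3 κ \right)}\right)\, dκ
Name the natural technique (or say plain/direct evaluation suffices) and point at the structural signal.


Technique: integration by parts — a polynomial - 3 κ - 1 against the kernel \cos{\left(3 κ \right)} is the signature bounded-ladder case for integration by parts.


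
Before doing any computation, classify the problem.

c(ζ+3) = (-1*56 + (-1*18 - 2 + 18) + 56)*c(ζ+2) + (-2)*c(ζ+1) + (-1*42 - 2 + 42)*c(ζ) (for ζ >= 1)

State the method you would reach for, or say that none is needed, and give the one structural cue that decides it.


Best approach: the characteristic-root method — the recurrence is linear and homogeneous with constant coefficients, so the ansatz r^ζ turns it into a polynomial equation for r.


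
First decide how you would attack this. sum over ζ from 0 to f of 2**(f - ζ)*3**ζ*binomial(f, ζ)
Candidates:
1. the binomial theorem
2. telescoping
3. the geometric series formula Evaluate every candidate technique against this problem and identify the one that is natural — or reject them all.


Best approach: the binomial theorem — binomial coefficients against complementary powers of 3 and 2: recognize the binomial expansion and resum.
- the binomial theorem — applies; the problem has the shape this method handles.
- telescoping — the summand is not presented as a shifted difference — a telescoping rewrite may exist, but the displayed structure does not offer one.
- the geometric series formula: there is no constant term-to-term ratio.


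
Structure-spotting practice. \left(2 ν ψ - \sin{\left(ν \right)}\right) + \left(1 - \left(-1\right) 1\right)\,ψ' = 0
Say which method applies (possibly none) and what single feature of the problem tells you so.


Best approach: a linear integrating factor — ψ appears only to the first power with coefficient 2 ν — the classic integrating-factor setup.


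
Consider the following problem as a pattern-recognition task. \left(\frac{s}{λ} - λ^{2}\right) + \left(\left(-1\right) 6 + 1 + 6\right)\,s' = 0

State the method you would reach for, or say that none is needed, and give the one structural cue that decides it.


Method: a linear integrating factor — the unknown enters only to the first power against a nonzero forcing term — the integrating-factor template applies directly.


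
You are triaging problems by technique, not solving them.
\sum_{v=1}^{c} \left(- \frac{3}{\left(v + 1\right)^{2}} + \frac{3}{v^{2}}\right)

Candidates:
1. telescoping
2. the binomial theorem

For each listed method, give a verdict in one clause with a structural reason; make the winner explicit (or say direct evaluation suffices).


Technique: telescoping — each term adds \frac{3}{v^{2}} and subtracts the same expression advanced one index; that subtracted piece cancels against the next term's added copy — only the boundary terms survive.
- telescoping — a fit — the right tool for this form.
- the binomial theorem — no binomial coefficients pair up with complementary powers here.


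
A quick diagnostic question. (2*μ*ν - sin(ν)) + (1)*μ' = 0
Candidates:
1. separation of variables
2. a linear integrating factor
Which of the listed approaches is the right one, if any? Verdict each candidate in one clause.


Verdict: a linear integrating factor — linear in the unknown with genuine forcing: multiply through by the exponential of the integrated coefficient and the left side closes into one derivative.
- separation of variables — no algebra isolates the independent variable on one side and the unknown on the other.
- a linear integrating factor: a fit — the right tool for this form.
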